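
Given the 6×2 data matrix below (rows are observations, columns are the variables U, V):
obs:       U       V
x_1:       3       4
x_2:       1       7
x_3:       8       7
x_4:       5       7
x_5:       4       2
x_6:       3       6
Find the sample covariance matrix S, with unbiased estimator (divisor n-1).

Step 1 — column means:
  mean(U) = (3 + 1 + 8 + 5 + 4 + 3) / 6 = 24/6 = 4
  mean(V) = (4 + 7 + 7 + 7 + 2 + 6) / 6 = 33/6 = 5.5

Step 2 — sample covariance S[i,j] = (1/(n-1)) · Σ_k (x_{k,i} - mean_i) · (x_{k,j} - mean_j), with n-1 = 5.
  S[U,U] = ((-1)·(-1) + (-3)·(-3) + (4)·(4) + (1)·(1) + (0)·(0) + (-1)·(-1)) / 5 = 28/5 = 5.6
  S[U,V] = ((-1)·(-1.5) + (-3)·(1.5) + (4)·(1.5) + (1)·(1.5) + (0)·(-3.5) + (-1)·(0.5)) / 5 = 4/5 = 0.8
  S[V,V] = ((-1.5)·(-1.5) + (1.5)·(1.5) + (1.5)·(1.5) + (1.5)·(1.5) + (-3.5)·(-3.5) + (0.5)·(0.5)) / 5 = 21.5/5 = 4.3

S is symmetric (S[j,i] = S[i,j]). Assembling:

S = [[5.6, 0.8],
 [0.8, 4.3]]


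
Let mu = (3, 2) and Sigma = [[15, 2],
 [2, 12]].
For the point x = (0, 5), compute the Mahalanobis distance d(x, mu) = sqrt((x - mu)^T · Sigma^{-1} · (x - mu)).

Step 1 — centre the observation: (x - mu) = (-3, 3).

Step 2 — invert Sigma. det(Sigma) = 15·12 - (2)² = 176.
  Sigma^{-1} = (1/det) · [[d, -b], [-b, a]] = [[0.0682, -0.0114],
 [-0.0114, 0.0852]].

Step 3 — form the quadratic (x - mu)^T · Sigma^{-1} · (x - mu):
  Sigma^{-1} · (x - mu) = (-0.2386, 0.2898).
  (x - mu)^T · [Sigma^{-1} · (x - mu)] = (-3)·(-0.2386) + (3)·(0.2898) = 1.5852.

Step 4 — take square root: d = √(1.5852) ≈ 1.2591.

d(x, mu) = √(1.5852) ≈ 1.2591


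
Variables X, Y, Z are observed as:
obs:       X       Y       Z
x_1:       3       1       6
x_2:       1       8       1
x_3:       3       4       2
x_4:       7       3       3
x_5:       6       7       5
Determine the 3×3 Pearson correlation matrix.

Step 1 — column means:
  mean(X) = (3 + 1 + 3 + 7 + 6) / 5 = 20/5 = 4
  mean(Y) = (1 + 8 + 4 + 3 + 7) / 5 = 23/5 = 4.6
  mean(Z) = (6 + 1 + 2 + 3 + 5) / 5 = 17/5 = 3.4

Step 2 — sample variances and covariances s[i,j] = (1/(n-1)) · Σ_k (x_{k,i} - mean_i) · (x_{k,j} - mean_j), with n-1 = 4:
  s[X,X] = ((-1)·(-1) + (-3)·(-3) + (-1)·(-1) + (3)·(3) + (2)·(2)) / 4 = 24/4 = 6
  s[X,Y] = ((-1)·(-3.6) + (-3)·(3.4) + (-1)·(-0.6) + (3)·(-1.6) + (2)·(2.4)) / 4 = -6/4 = -1.5
  s[X,Z] = ((-1)·(2.6) + (-3)·(-2.4) + (-1)·(-1.4) + (3)·(-0.4) + (2)·(1.6)) / 4 = 8/4 = 2
  s[Y,Y] = ((-3.6)·(-3.6) + (3.4)·(3.4) + (-0.6)·(-0.6) + (-1.6)·(-1.6) + (2.4)·(2.4)) / 4 = 33.2/4 = 8.3
  s[Y,Z] = ((-3.6)·(2.6) + (3.4)·(-2.4) + (-0.6)·(-1.4) + (-1.6)·(-0.4) + (2.4)·(1.6)) / 4 = -12.2/4 = -3.05
  s[Z,Z] = ((2.6)·(2.6) + (-2.4)·(-2.4) + (-1.4)·(-1.4) + (-0.4)·(-0.4) + (1.6)·(1.6)) / 4 = 17.2/4 = 4.3
  Sample standard deviations s_i = √(s[i,i]):
  s(X) = √(6) = 2.4495
  s(Y) = √(8.3) = 2.881
  s(Z) = √(4.3) = 2.0736

Step 3 — r_{ij} = s_{ij} / (s_i · s_j):
  r[X,X] = 1 (diagonal).
  r[X,Y] = -1.5 / (2.4495 · 2.881) = -1.5 / 7.0569 = -0.2126
  r[X,Z] = 2 / (2.4495 · 2.0736) = 2 / 5.0794 = 0.3937
  r[Y,Y] = 1 (diagonal).
  r[Y,Z] = -3.05 / (2.881 · 2.0736) = -3.05 / 5.9741 = -0.5105
  r[Z,Z] = 1 (diagonal).

R is symmetric with unit diagonal. Assembling:

R = [[1, -0.2126, 0.3937],
 [-0.2126, 1, -0.5105],
 [0.3937, -0.5105, 1]]


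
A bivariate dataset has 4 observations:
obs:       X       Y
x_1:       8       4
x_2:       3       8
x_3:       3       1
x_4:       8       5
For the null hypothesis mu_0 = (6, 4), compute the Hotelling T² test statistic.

Step 1 — sample mean vector:
  mean(X) = (8 + 3 + 3 + 8) / 4 = 22/4 = 5.5
  mean(Y) = (4 + 8 + 1 + 5) / 4 = 18/4 = 4.5
  x̄ = (5.5, 4.5),  deviation x̄ - mu_0 = (5.5, 4.5) - (6, 4) = (-0.5, 0.5).

Step 2 — sample covariance matrix, S[i,j] = (1/(n-1)) · Σ_k (x_{k,i} - mean_i) · (x_{k,j} - mean_j), divisor n-1 = 3:
  S[X,X] = ((2.5)·(2.5) + (-2.5)·(-2.5) + (-2.5)·(-2.5) + (2.5)·(2.5)) / 3 = 25/3 = 8.3333
  S[X,Y] = ((2.5)·(-0.5) + (-2.5)·(3.5) + (-2.5)·(-3.5) + (2.5)·(0.5)) / 3 = 0/3 = 0
  S[Y,Y] = ((-0.5)·(-0.5) + (3.5)·(3.5) + (-3.5)·(-3.5) + (0.5)·(0.5)) / 3 = 25/3 = 8.3333
  S = [[8.3333, 0],
 [0, 8.3333]].

Step 3 — invert S. det(S) = 8.3333·8.3333 - (0)² = 69.4444.
  S^{-1} = (1/det) · [[d, -b], [-b, a]] = [[0.12, 0],
 [0, 0.12]].

Step 4 — quadratic form (x̄ - mu_0)^T · S^{-1} · (x̄ - mu_0):
  S^{-1} · (x̄ - mu_0) = (-0.06, 0.06),
  (x̄ - mu_0)^T · [...] = (-0.5)·(-0.06) + (0.5)·(0.06) = 0.06.

Step 5 — scale by n: T² = 4 · 0.06 = 0.24.

T² ≈ 0.24


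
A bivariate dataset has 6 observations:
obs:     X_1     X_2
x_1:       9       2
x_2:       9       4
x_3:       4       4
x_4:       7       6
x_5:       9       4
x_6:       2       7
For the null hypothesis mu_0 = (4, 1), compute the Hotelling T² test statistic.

Step 1 — sample mean vector:
  mean(X_1) = (9 + 9 + 4 + 7 + 9 + 2) / 6 = 40/6 = 6.6667
  mean(X_2) = (2 + 4 + 4 + 6 + 4 + 7) / 6 = 27/6 = 4.5
  x̄ = (6.6667, 4.5),  deviation x̄ - mu_0 = (6.6667, 4.5) - (4, 1) = (2.6667, 3.5).

Step 2 — sample covariance matrix, S[i,j] = (1/(n-1)) · Σ_k (x_{k,i} - mean_i) · (x_{k,j} - mean_j), divisor n-1 = 5:
  S[X_1,X_1] = ((2.3333)·(2.3333) + (2.3333)·(2.3333) + (-2.6667)·(-2.6667) + (0.3333)·(0.3333) + (2.3333)·(2.3333) + (-4.6667)·(-4.6667)) / 5 = 45.3333/5 = 9.0667
  S[X_1,X_2] = ((2.3333)·(-2.5) + (2.3333)·(-0.5) + (-2.6667)·(-0.5) + (0.3333)·(1.5) + (2.3333)·(-0.5) + (-4.6667)·(2.5)) / 5 = -18/5 = -3.6
  S[X_2,X_2] = ((-2.5)·(-2.5) + (-0.5)·(-0.5) + (-0.5)·(-0.5) + (1.5)·(1.5) + (-0.5)·(-0.5) + (2.5)·(2.5)) / 5 = 15.5/5 = 3.1
  S = [[9.0667, -3.6],
 [-3.6, 3.1]].

Step 3 — invert S. det(S) = 9.0667·3.1 - (-3.6)² = 15.1467.
  S^{-1} = (1/det) · [[d, -b], [-b, a]] = [[0.2047, 0.2377],
 [0.2377, 0.5986]].

Step 4 — quadratic form (x̄ - mu_0)^T · S^{-1} · (x̄ - mu_0):
  S^{-1} · (x̄ - mu_0) = (1.3776, 2.7289),
  (x̄ - mu_0)^T · [...] = (2.6667)·(1.3776) + (3.5)·(2.7289) = 13.2248.

Step 5 — scale by n: T² = 6 · 13.2248 = 79.3486.

T² ≈ 79.3486


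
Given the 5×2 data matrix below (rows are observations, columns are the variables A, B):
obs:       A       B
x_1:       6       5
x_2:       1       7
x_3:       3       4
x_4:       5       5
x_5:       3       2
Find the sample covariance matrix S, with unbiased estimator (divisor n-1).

Step 1 — column means:
  mean(A) = (6 + 1 + 3 + 5 + 3) / 5 = 18/5 = 3.6
  mean(B) = (5 + 7 + 4 + 5 + 2) / 5 = 23/5 = 4.6

Step 2 — sample covariance S[i,j] = (1/(n-1)) · Σ_k (x_{k,i} - mean_i) · (x_{k,j} - mean_j), with n-1 = 4.
  S[A,A] = ((2.4)·(2.4) + (-2.6)·(-2.6) + (-0.6)·(-0.6) + (1.4)·(1.4) + (-0.6)·(-0.6)) / 4 = 15.2/4 = 3.8
  S[A,B] = ((2.4)·(0.4) + (-2.6)·(2.4) + (-0.6)·(-0.6) + (1.4)·(0.4) + (-0.6)·(-2.6)) / 4 = -2.8/4 = -0.7
  S[B,B] = ((0.4)·(0.4) + (2.4)·(2.4) + (-0.6)·(-0.6) + (0.4)·(0.4) + (-2.6)·(-2.6)) / 4 = 13.2/4 = 3.3

S is symmetric (S[j,i] = S[i,j]). Assembling:

S = [[3.8, -0.7],
 [-0.7, 3.3]]


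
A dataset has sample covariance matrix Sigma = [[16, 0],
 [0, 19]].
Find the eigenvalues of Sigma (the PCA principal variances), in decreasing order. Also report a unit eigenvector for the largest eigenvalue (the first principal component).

Step 1 — characteristic polynomial of 2×2 Sigma:
  det(Sigma - λI) = λ² - trace · λ + det = 0.
  trace = 16 + 19 = 35, det = 16·19 - (0)² = 304.
Step 2 — discriminant:
  Δ = trace² - 4·det = 1225 - 1216 = 9.
Step 3 — eigenvalues:
  λ = (trace ± √Δ)/2 = (35 ± 3)/2,
  λ_1 = 19,  λ_2 = 16.

Step 4 — unit eigenvector for λ_1: Sigma is diagonal, so its eigenvectors are the coordinate axes. λ_1 = 19 is the diagonal entry on the second coordinate axis, hence
  v_1 = (0, 1) (||v_1|| = 1).

λ_1 = 19,  λ_2 = 16;  v_1 ≈ (0, 1)


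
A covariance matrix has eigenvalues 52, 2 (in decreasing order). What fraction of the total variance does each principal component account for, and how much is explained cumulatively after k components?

Step 1 — total variance = trace(Sigma) = Σ λ_i = 52 + 2 = 54.

Step 2 — fraction explained by component i = λ_i / Σ λ:
  PC1: 52/54 = 0.963
  PC2: 2/54 = 0.037

Step 3 — cumulative fraction after k components = (λ_1 + ... + λ_k) / Σ λ:
  k = 1: 52/54 = 0.963
  k = 2: (52 + 2)/54 = 54/54 = 1

Summary (fraction, with percent):

explained: PC1 0.963 (96.3%), PC2 0.037 (3.7%);  cumulative: 0.963, 1


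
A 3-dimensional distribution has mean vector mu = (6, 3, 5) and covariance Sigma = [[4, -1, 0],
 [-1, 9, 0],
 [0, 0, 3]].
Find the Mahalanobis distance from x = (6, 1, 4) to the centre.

Step 1 — centre the observation: (x - mu) = (0, -2, -1).

Step 2 — invert Sigma (cofactor / det for 3×3, or solve directly):
  Sigma^{-1} = [[0.2571, 0.0286, 0],
 [0.0286, 0.1143, 0],
 [0, 0, 0.3333]].

Step 3 — form the quadratic (x - mu)^T · Sigma^{-1} · (x - mu):
  Sigma^{-1} · (x - mu) = (-0.0571, -0.2286, -0.3333).
  (x - mu)^T · [Sigma^{-1} · (x - mu)] = (0)·(-0.0571) + (-2)·(-0.2286) + (-1)·(-0.3333) = 0.7905.

Step 4 — take square root: d = √(0.7905) ≈ 0.8891.

d(x, mu) = √(0.7905) ≈ 0.8891


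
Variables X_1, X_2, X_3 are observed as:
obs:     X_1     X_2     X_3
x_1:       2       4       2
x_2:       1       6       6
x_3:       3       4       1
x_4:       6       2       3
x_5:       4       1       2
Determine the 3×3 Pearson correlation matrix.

Step 1 — column means:
  mean(X_1) = (2 + 1 + 3 + 6 + 4) / 5 = 16/5 = 3.2
  mean(X_2) = (4 + 6 + 4 + 2 + 1) / 5 = 17/5 = 3.4
  mean(X_3) = (2 + 6 + 1 + 3 + 2) / 5 = 14/5 = 2.8

Step 2 — sample variances and covariances s[i,j] = (1/(n-1)) · Σ_k (x_{k,i} - mean_i) · (x_{k,j} - mean_j), with n-1 = 4:
  s[X_1,X_1] = ((-1.2)·(-1.2) + (-2.2)·(-2.2) + (-0.2)·(-0.2) + (2.8)·(2.8) + (0.8)·(0.8)) / 4 = 14.8/4 = 3.7
  s[X_1,X_2] = ((-1.2)·(0.6) + (-2.2)·(2.6) + (-0.2)·(0.6) + (2.8)·(-1.4) + (0.8)·(-2.4)) / 4 = -12.4/4 = -3.1
  s[X_1,X_3] = ((-1.2)·(-0.8) + (-2.2)·(3.2) + (-0.2)·(-1.8) + (2.8)·(0.2) + (0.8)·(-0.8)) / 4 = -5.8/4 = -1.45
  s[X_2,X_2] = ((0.6)·(0.6) + (2.6)·(2.6) + (0.6)·(0.6) + (-1.4)·(-1.4) + (-2.4)·(-2.4)) / 4 = 15.2/4 = 3.8
  s[X_2,X_3] = ((0.6)·(-0.8) + (2.6)·(3.2) + (0.6)·(-1.8) + (-1.4)·(0.2) + (-2.4)·(-0.8)) / 4 = 8.4/4 = 2.1
  s[X_3,X_3] = ((-0.8)·(-0.8) + (3.2)·(3.2) + (-1.8)·(-1.8) + (0.2)·(0.2) + (-0.8)·(-0.8)) / 4 = 14.8/4 = 3.7
  Sample standard deviations s_i = √(s[i,i]):
  s(X_1) = √(3.7) = 1.9235
  s(X_2) = √(3.8) = 1.9494
  s(X_3) = √(3.7) = 1.9235

Step 3 — r_{ij} = s_{ij} / (s_i · s_j):
  r[X_1,X_1] = 1 (diagonal).
  r[X_1,X_2] = -3.1 / (1.9235 · 1.9494) = -3.1 / 3.7497 = -0.8267
  r[X_1,X_3] = -1.45 / (1.9235 · 1.9235) = -1.45 / 3.7 = -0.3919
  r[X_2,X_2] = 1 (diagonal).
  r[X_2,X_3] = 2.1 / (1.9494 · 1.9235) = 2.1 / 3.7497 = 0.56
  r[X_3,X_3] = 1 (diagonal).

R is symmetric with unit diagonal. Assembling:

R = [[1, -0.8267, -0.3919],
 [-0.8267, 1, 0.56],
 [-0.3919, 0.56, 1]]


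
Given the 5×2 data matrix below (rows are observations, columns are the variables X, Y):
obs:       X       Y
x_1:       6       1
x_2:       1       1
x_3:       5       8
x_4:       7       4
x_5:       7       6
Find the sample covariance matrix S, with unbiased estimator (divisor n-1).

Step 1 — column means:
  mean(X) = (6 + 1 + 5 + 7 + 7) / 5 = 26/5 = 5.2
  mean(Y) = (1 + 1 + 8 + 4 + 6) / 5 = 20/5 = 4

Step 2 — sample covariance S[i,j] = (1/(n-1)) · Σ_k (x_{k,i} - mean_i) · (x_{k,j} - mean_j), with n-1 = 4.
  S[X,X] = ((0.8)·(0.8) + (-4.2)·(-4.2) + (-0.2)·(-0.2) + (1.8)·(1.8) + (1.8)·(1.8)) / 4 = 24.8/4 = 6.2
  S[X,Y] = ((0.8)·(-3) + (-4.2)·(-3) + (-0.2)·(4) + (1.8)·(0) + (1.8)·(2)) / 4 = 13/4 = 3.25
  S[Y,Y] = ((-3)·(-3) + (-3)·(-3) + (4)·(4) + (0)·(0) + (2)·(2)) / 4 = 38/4 = 9.5

S is symmetric (S[j,i] = S[i,j]). Assembling:

S = [[6.2, 3.25],
 [3.25, 9.5]]


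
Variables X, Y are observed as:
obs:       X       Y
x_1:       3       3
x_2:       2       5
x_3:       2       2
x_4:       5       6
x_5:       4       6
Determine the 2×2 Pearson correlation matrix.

Step 1 — column means:
  mean(X) = (3 + 2 + 2 + 5 + 4) / 5 = 16/5 = 3.2
  mean(Y) = (3 + 5 + 2 + 6 + 6) / 5 = 22/5 = 4.4

Step 2 — sample variances and covariances s[i,j] = (1/(n-1)) · Σ_k (x_{k,i} - mean_i) · (x_{k,j} - mean_j), with n-1 = 4:
  s[X,X] = ((-0.2)·(-0.2) + (-1.2)·(-1.2) + (-1.2)·(-1.2) + (1.8)·(1.8) + (0.8)·(0.8)) / 4 = 6.8/4 = 1.7
  s[X,Y] = ((-0.2)·(-1.4) + (-1.2)·(0.6) + (-1.2)·(-2.4) + (1.8)·(1.6) + (0.8)·(1.6)) / 4 = 6.6/4 = 1.65
  s[Y,Y] = ((-1.4)·(-1.4) + (0.6)·(0.6) + (-2.4)·(-2.4) + (1.6)·(1.6) + (1.6)·(1.6)) / 4 = 13.2/4 = 3.3
  Sample standard deviations s_i = √(s[i,i]):
  s(X) = √(1.7) = 1.3038
  s(Y) = √(3.3) = 1.8166

Step 3 — r_{ij} = s_{ij} / (s_i · s_j):
  r[X,X] = 1 (diagonal).
  r[X,Y] = 1.65 / (1.3038 · 1.8166) = 1.65 / 2.3685 = 0.6966
  r[Y,Y] = 1 (diagonal).

R is symmetric with unit diagonal. Assembling:

R = [[1, 0.6966],
 [0.6966, 1]]


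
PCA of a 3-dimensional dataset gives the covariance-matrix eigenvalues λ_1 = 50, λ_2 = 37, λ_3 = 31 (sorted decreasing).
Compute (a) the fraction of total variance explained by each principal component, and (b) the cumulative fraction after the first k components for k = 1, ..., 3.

Step 1 — total variance = trace(Sigma) = Σ λ_i = 50 + 37 + 31 = 118.

Step 2 — fraction explained by component i = λ_i / Σ λ:
  PC1: 50/118 = 0.4237
  PC2: 37/118 = 0.3136
  PC3: 31/118 = 0.2627

Step 3 — cumulative fraction after k components = (λ_1 + ... + λ_k) / Σ λ:
  k = 1: 50/118 = 0.4237
  k = 2: (50 + 37)/118 = 87/118 = 0.7373
  k = 3: (50 + 37 + 31)/118 = 118/118 = 1

Summary (fraction, with percent):

explained: PC1 0.4237 (42.37%), PC2 0.3136 (31.36%), PC3 0.2627 (26.27%);  cumulative: 0.4237, 0.7373, 1


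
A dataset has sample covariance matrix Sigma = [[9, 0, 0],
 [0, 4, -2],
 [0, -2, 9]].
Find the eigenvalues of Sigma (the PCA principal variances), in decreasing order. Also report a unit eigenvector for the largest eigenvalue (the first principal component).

Step 1 — characteristic polynomial p(λ) = det(λI - Sigma) = λ³ - tr·λ² + c_1·λ - det, where tr = trace, c_1 = sum of the principal 2×2 minors, det = det(Sigma):
  tr = 9 + 4 + 9 = 22,
  c_1 = (9·4 - (0)²) + (9·9 - (0)²) + (4·9 - (-2)²) = 36 + 81 + 32 = 149,
  det = 9·(4·9 - (-2)²) - (0)·((0)·9 - (-2)·(0)) + (0)·((0)·(-2) - 4·(0)) = 9·(32) - (0)·(0) + (0)·(0) = 288.
  So p(λ) = λ³ - 22λ² + 149λ - 288.
Step 2 — look for an integer root (rational root theorem: any rational root is an integer divisor of 288). Testing λ = 9:
  p(9) = 729 - 1782 + 1341 - 288 = 0  ✓
  Dividing out (λ - 9): p(λ) = (λ - 9)(λ² - 13λ + 32).
Step 3 — remaining eigenvalues from the quadratic λ² - 13λ + 32 = 0:
  Δ = 13² - 4·32 = 169 - 128 = 41,  λ = (13 ± √41)/2 = (13 ± 6.4031)/2 ≈ 9.7016 or 3.2984.
  Sorted: λ_1 = 9.7016,  λ_2 = 9,  λ_3 = 3.2984  (check: sum = 22 = tr ✓).

Step 4 — unit eigenvector for λ_1 ≈ 9.7016: v spans the null space of (Sigma - λ_1 I), whose rows are
  r_1 = (-0.7016, 0, 0),  r_2 = (0, -5.7016, -2),  r_3 = (0, -2, -0.7016).
  v is orthogonal to every row, so take v ∝ r_1 × r_2 = ((0)·(-2) - (0)·(-5.7016), (0)·(0) - (-0.7016)·(-2), (-0.7016)·(-5.7016) - (0)·(0)) ≈ (0, -1.4031, 4).
  Rescale (multiply by -1 so the first nonzero entry is positive): u = (0, 1.4031, -4).
  ||u|| = √((0)² + (1.4031)² + (-4)²) = √(17.9688) ≈ 4.239,  v_1 = u/||u|| ≈ (0, 0.331, -0.9436) (||v_1|| = 1).

λ_1 = 9.7016,  λ_2 = 9,  λ_3 = 3.2984;  v_1 ≈ (0, 0.331, -0.9436)


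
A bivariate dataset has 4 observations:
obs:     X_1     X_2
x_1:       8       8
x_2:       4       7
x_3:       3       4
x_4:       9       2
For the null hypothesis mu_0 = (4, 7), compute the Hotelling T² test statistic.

Step 1 — sample mean vector:
  mean(X_1) = (8 + 4 + 3 + 9) / 4 = 24/4 = 6
  mean(X_2) = (8 + 7 + 4 + 2) / 4 = 21/4 = 5.25
  x̄ = (6, 5.25),  deviation x̄ - mu_0 = (6, 5.25) - (4, 7) = (2, -1.75).

Step 2 — sample covariance matrix, S[i,j] = (1/(n-1)) · Σ_k (x_{k,i} - mean_i) · (x_{k,j} - mean_j), divisor n-1 = 3:
  S[X_1,X_1] = ((2)·(2) + (-2)·(-2) + (-3)·(-3) + (3)·(3)) / 3 = 26/3 = 8.6667
  S[X_1,X_2] = ((2)·(2.75) + (-2)·(1.75) + (-3)·(-1.25) + (3)·(-3.25)) / 3 = -4/3 = -1.3333
  S[X_2,X_2] = ((2.75)·(2.75) + (1.75)·(1.75) + (-1.25)·(-1.25) + (-3.25)·(-3.25)) / 3 = 22.75/3 = 7.5833
  S = [[8.6667, -1.3333],
 [-1.3333, 7.5833]].

Step 3 — invert S. det(S) = 8.6667·7.5833 - (-1.3333)² = 63.9444.
  S^{-1} = (1/det) · [[d, -b], [-b, a]] = [[0.1186, 0.0209],
 [0.0209, 0.1355]].

Step 4 — quadratic form (x̄ - mu_0)^T · S^{-1} · (x̄ - mu_0):
  S^{-1} · (x̄ - mu_0) = (0.2007, -0.1955),
  (x̄ - mu_0)^T · [...] = (2)·(0.2007) + (-1.75)·(-0.1955) = 0.7435.

Step 5 — scale by n: T² = 4 · 0.7435 = 2.9739.

T² ≈ 2.9739


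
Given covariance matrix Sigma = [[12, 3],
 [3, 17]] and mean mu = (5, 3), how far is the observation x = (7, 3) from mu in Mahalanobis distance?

Step 1 — centre the observation: (x - mu) = (2, 0).

Step 2 — invert Sigma. det(Sigma) = 12·17 - (3)² = 195.
  Sigma^{-1} = (1/det) · [[d, -b], [-b, a]] = [[0.0872, -0.0154],
 [-0.0154, 0.0615]].

Step 3 — form the quadratic (x - mu)^T · Sigma^{-1} · (x - mu):
  Sigma^{-1} · (x - mu) = (0.1744, -0.0308).
  (x - mu)^T · [Sigma^{-1} · (x - mu)] = (2)·(0.1744) + (0)·(-0.0308) = 0.3487.

Step 4 — take square root: d = √(0.3487) ≈ 0.5905.

d(x, mu) = √(0.3487) ≈ 0.5905


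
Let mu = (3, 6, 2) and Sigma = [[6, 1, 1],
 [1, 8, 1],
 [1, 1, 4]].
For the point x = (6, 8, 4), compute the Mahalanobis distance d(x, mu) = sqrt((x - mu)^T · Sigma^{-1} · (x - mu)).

Step 1 — centre the observation: (x - mu) = (3, 2, 2).

Step 2 — invert Sigma (cofactor / det for 3×3, or solve directly):
  Sigma^{-1} = [[0.1761, -0.017, -0.0398],
 [-0.017, 0.1307, -0.0284],
 [-0.0398, -0.0284, 0.267]].

Step 3 — form the quadratic (x - mu)^T · Sigma^{-1} · (x - mu):
  Sigma^{-1} · (x - mu) = (0.4148, 0.1534, 0.358).
  (x - mu)^T · [Sigma^{-1} · (x - mu)] = (3)·(0.4148) + (2)·(0.1534) + (2)·(0.358) = 2.267.

Step 4 — take square root: d = √(2.267) ≈ 1.5057.

d(x, mu) = √(2.267) ≈ 1.5057


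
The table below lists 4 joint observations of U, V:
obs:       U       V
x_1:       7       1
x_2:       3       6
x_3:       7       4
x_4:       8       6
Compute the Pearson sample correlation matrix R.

Step 1 — column means:
  mean(U) = (7 + 3 + 7 + 8) / 4 = 25/4 = 6.25
  mean(V) = (1 + 6 + 4 + 6) / 4 = 17/4 = 4.25

Step 2 — sample variances and covariances s[i,j] = (1/(n-1)) · Σ_k (x_{k,i} - mean_i) · (x_{k,j} - mean_j), with n-1 = 3:
  s[U,U] = ((0.75)·(0.75) + (-3.25)·(-3.25) + (0.75)·(0.75) + (1.75)·(1.75)) / 3 = 14.75/3 = 4.9167
  s[U,V] = ((0.75)·(-3.25) + (-3.25)·(1.75) + (0.75)·(-0.25) + (1.75)·(1.75)) / 3 = -5.25/3 = -1.75
  s[V,V] = ((-3.25)·(-3.25) + (1.75)·(1.75) + (-0.25)·(-0.25) + (1.75)·(1.75)) / 3 = 16.75/3 = 5.5833
  Sample standard deviations s_i = √(s[i,i]):
  s(U) = √(4.9167) = 2.2174
  s(V) = √(5.5833) = 2.3629

Step 3 — r_{ij} = s_{ij} / (s_i · s_j):
  r[U,U] = 1 (diagonal).
  r[U,V] = -1.75 / (2.2174 · 2.3629) = -1.75 / 5.2394 = -0.334
  r[V,V] = 1 (diagonal).

R is symmetric with unit diagonal. Assembling:

R = [[1, -0.334],
 [-0.334, 1]]


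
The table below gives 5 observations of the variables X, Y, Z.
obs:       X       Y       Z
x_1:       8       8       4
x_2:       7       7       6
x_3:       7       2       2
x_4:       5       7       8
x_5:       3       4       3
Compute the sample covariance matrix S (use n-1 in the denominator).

Step 1 — column means:
  mean(X) = (8 + 7 + 7 + 5 + 3) / 5 = 30/5 = 6
  mean(Y) = (8 + 7 + 2 + 7 + 4) / 5 = 28/5 = 5.6
  mean(Z) = (4 + 6 + 2 + 8 + 3) / 5 = 23/5 = 4.6

Step 2 — sample covariance S[i,j] = (1/(n-1)) · Σ_k (x_{k,i} - mean_i) · (x_{k,j} - mean_j), with n-1 = 4.
  S[X,X] = ((2)·(2) + (1)·(1) + (1)·(1) + (-1)·(-1) + (-3)·(-3)) / 4 = 16/4 = 4
  S[X,Y] = ((2)·(2.4) + (1)·(1.4) + (1)·(-3.6) + (-1)·(1.4) + (-3)·(-1.6)) / 4 = 6/4 = 1.5
  S[X,Z] = ((2)·(-0.6) + (1)·(1.4) + (1)·(-2.6) + (-1)·(3.4) + (-3)·(-1.6)) / 4 = -1/4 = -0.25
  S[Y,Y] = ((2.4)·(2.4) + (1.4)·(1.4) + (-3.6)·(-3.6) + (1.4)·(1.4) + (-1.6)·(-1.6)) / 4 = 25.2/4 = 6.3
  S[Y,Z] = ((2.4)·(-0.6) + (1.4)·(1.4) + (-3.6)·(-2.6) + (1.4)·(3.4) + (-1.6)·(-1.6)) / 4 = 17.2/4 = 4.3
  S[Z,Z] = ((-0.6)·(-0.6) + (1.4)·(1.4) + (-2.6)·(-2.6) + (3.4)·(3.4) + (-1.6)·(-1.6)) / 4 = 23.2/4 = 5.8

S is symmetric (S[j,i] = S[i,j]). Assembling:

S = [[4, 1.5, -0.25],
 [1.5, 6.3, 4.3],
 [-0.25, 4.3, 5.8]]


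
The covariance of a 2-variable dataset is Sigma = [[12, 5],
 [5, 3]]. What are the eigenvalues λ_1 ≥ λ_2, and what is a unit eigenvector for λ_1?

Step 1 — characteristic polynomial of 2×2 Sigma:
  det(Sigma - λI) = λ² - trace · λ + det = 0.
  trace = 12 + 3 = 15, det = 12·3 - (5)² = 11.
Step 2 — discriminant:
  Δ = trace² - 4·det = 225 - 44 = 181.
Step 3 — eigenvalues:
  λ = (trace ± √Δ)/2 = (15 ± 13.4536)/2,
  λ_1 = 14.2268,  λ_2 = 0.7732.

Step 4 — unit eigenvector for λ_1: solve (Sigma - λ_1 I)v = 0. First row:
  (12 - 14.2268)·v_x + (5)·v_y = 0, i.e. (-2.2268)·v_x + (5)·v_y = 0,
  so v ∝ (b, λ_1 - a) = (5, 2.2268) = u.
  ||u|| = √((5)² + (2.2268)²) = √(29.9587) ≈ 5.4735,
  v_1 = u/||u|| ≈ (0.9135, 0.4068) (||v_1|| = 1).

λ_1 = 14.2268,  λ_2 = 0.7732;  v_1 ≈ (0.9135, 0.4068)


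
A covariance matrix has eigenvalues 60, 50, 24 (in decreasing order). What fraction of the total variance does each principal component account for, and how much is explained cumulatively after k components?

Step 1 — total variance = trace(Sigma) = Σ λ_i = 60 + 50 + 24 = 134.

Step 2 — fraction explained by component i = λ_i / Σ λ:
  PC1: 60/134 = 0.4478
  PC2: 50/134 = 0.3731
  PC3: 24/134 = 0.1791

Step 3 — cumulative fraction after k components = (λ_1 + ... + λ_k) / Σ λ:
  k = 1: 60/134 = 0.4478
  k = 2: (60 + 50)/134 = 110/134 = 0.8209
  k = 3: (60 + 50 + 24)/134 = 134/134 = 1

Summary (fraction, with percent):

explained: PC1 0.4478 (44.78%), PC2 0.3731 (37.31%), PC3 0.1791 (17.91%);  cumulative: 0.4478, 0.8209, 1


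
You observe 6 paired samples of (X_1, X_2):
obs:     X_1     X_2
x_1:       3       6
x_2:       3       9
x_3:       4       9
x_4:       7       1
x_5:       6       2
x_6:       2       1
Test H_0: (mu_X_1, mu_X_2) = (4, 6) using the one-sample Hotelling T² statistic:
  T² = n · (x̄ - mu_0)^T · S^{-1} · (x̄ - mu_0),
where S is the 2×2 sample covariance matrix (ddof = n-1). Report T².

Step 1 — sample mean vector:
  mean(X_1) = (3 + 3 + 4 + 7 + 6 + 2) / 6 = 25/6 = 4.1667
  mean(X_2) = (6 + 9 + 9 + 1 + 2 + 1) / 6 = 28/6 = 4.6667
  x̄ = (4.1667, 4.6667),  deviation x̄ - mu_0 = (4.1667, 4.6667) - (4, 6) = (0.1667, -1.3333).

Step 2 — sample covariance matrix, S[i,j] = (1/(n-1)) · Σ_k (x_{k,i} - mean_i) · (x_{k,j} - mean_j), divisor n-1 = 5:
  S[X_1,X_1] = ((-1.1667)·(-1.1667) + (-1.1667)·(-1.1667) + (-0.1667)·(-0.1667) + (2.8333)·(2.8333) + (1.8333)·(1.8333) + (-2.1667)·(-2.1667)) / 5 = 18.8333/5 = 3.7667
  S[X_1,X_2] = ((-1.1667)·(1.3333) + (-1.1667)·(4.3333) + (-0.1667)·(4.3333) + (2.8333)·(-3.6667) + (1.8333)·(-2.6667) + (-2.1667)·(-3.6667)) / 5 = -14.6667/5 = -2.9333
  S[X_2,X_2] = ((1.3333)·(1.3333) + (4.3333)·(4.3333) + (4.3333)·(4.3333) + (-3.6667)·(-3.6667) + (-2.6667)·(-2.6667) + (-3.6667)·(-3.6667)) / 5 = 73.3333/5 = 14.6667
  S = [[3.7667, -2.9333],
 [-2.9333, 14.6667]].

Step 3 — invert S. det(S) = 3.7667·14.6667 - (-2.9333)² = 46.64.
  S^{-1} = (1/det) · [[d, -b], [-b, a]] = [[0.3145, 0.0629],
 [0.0629, 0.0808]].

Step 4 — quadratic form (x̄ - mu_0)^T · S^{-1} · (x̄ - mu_0):
  S^{-1} · (x̄ - mu_0) = (-0.0314, -0.0972),
  (x̄ - mu_0)^T · [...] = (0.1667)·(-0.0314) + (-1.3333)·(-0.0972) = 0.1244.

Step 5 — scale by n: T² = 6 · 0.1244 = 0.7461.

T² ≈ 0.7461


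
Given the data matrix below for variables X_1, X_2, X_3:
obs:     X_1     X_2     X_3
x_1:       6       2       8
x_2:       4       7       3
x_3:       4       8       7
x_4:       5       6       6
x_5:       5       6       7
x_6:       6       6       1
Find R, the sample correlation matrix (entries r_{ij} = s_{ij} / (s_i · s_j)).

Step 1 — column means:
  mean(X_1) = (6 + 4 + 4 + 5 + 5 + 6) / 6 = 30/6 = 5
  mean(X_2) = (2 + 7 + 8 + 6 + 6 + 6) / 6 = 35/6 = 5.8333
  mean(X_3) = (8 + 3 + 7 + 6 + 7 + 1) / 6 = 32/6 = 5.3333

Step 2 — sample variances and covariances s[i,j] = (1/(n-1)) · Σ_k (x_{k,i} - mean_i) · (x_{k,j} - mean_j), with n-1 = 5:
  s[X_1,X_1] = ((1)·(1) + (-1)·(-1) + (-1)·(-1) + (0)·(0) + (0)·(0) + (1)·(1)) / 5 = 4/5 = 0.8
  s[X_1,X_2] = ((1)·(-3.8333) + (-1)·(1.1667) + (-1)·(2.1667) + (0)·(0.1667) + (0)·(0.1667) + (1)·(0.1667)) / 5 = -7/5 = -1.4
  s[X_1,X_3] = ((1)·(2.6667) + (-1)·(-2.3333) + (-1)·(1.6667) + (0)·(0.6667) + (0)·(1.6667) + (1)·(-4.3333)) / 5 = -1/5 = -0.2
  s[X_2,X_2] = ((-3.8333)·(-3.8333) + (1.1667)·(1.1667) + (2.1667)·(2.1667) + (0.1667)·(0.1667) + (0.1667)·(0.1667) + (0.1667)·(0.1667)) / 5 = 20.8333/5 = 4.1667
  s[X_2,X_3] = ((-3.8333)·(2.6667) + (1.1667)·(-2.3333) + (2.1667)·(1.6667) + (0.1667)·(0.6667) + (0.1667)·(1.6667) + (0.1667)·(-4.3333)) / 5 = -9.6667/5 = -1.9333
  s[X_3,X_3] = ((2.6667)·(2.6667) + (-2.3333)·(-2.3333) + (1.6667)·(1.6667) + (0.6667)·(0.6667) + (1.6667)·(1.6667) + (-4.3333)·(-4.3333)) / 5 = 37.3333/5 = 7.4667
  Sample standard deviations s_i = √(s[i,i]):
  s(X_1) = √(0.8) = 0.8944
  s(X_2) = √(4.1667) = 2.0412
  s(X_3) = √(7.4667) = 2.7325

Step 3 — r_{ij} = s_{ij} / (s_i · s_j):
  r[X_1,X_1] = 1 (diagonal).
  r[X_1,X_2] = -1.4 / (0.8944 · 2.0412) = -1.4 / 1.8257 = -0.7668
  r[X_1,X_3] = -0.2 / (0.8944 · 2.7325) = -0.2 / 2.444 = -0.0818
  r[X_2,X_2] = 1 (diagonal).
  r[X_2,X_3] = -1.9333 / (2.0412 · 2.7325) = -1.9333 / 5.5777 = -0.3466
  r[X_3,X_3] = 1 (diagonal).

R is symmetric with unit diagonal. Assembling:

R = [[1, -0.7668, -0.0818],
 [-0.7668, 1, -0.3466],
 [-0.0818, -0.3466, 1]]


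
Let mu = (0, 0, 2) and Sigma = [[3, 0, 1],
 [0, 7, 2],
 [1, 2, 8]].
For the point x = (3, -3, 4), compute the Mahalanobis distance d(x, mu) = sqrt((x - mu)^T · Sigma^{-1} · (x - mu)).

Step 1 — centre the observation: (x - mu) = (3, -3, 2).

Step 2 — invert Sigma (cofactor / det for 3×3, or solve directly):
  Sigma^{-1} = [[0.349, 0.0134, -0.047],
 [0.0134, 0.1544, -0.0403],
 [-0.047, -0.0403, 0.1409]].

Step 3 — form the quadratic (x - mu)^T · Sigma^{-1} · (x - mu):
  Sigma^{-1} · (x - mu) = (0.9128, -0.5034, 0.2617).
  (x - mu)^T · [Sigma^{-1} · (x - mu)] = (3)·(0.9128) + (-3)·(-0.5034) + (2)·(0.2617) = 4.7718.

Step 4 — take square root: d = √(4.7718) ≈ 2.1844.

d(x, mu) = √(4.7718) ≈ 2.1844


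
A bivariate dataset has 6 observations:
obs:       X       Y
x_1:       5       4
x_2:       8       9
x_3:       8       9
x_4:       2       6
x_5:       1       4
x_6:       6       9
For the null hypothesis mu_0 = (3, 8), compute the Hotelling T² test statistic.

Step 1 — sample mean vector:
  mean(X) = (5 + 8 + 8 + 2 + 1 + 6) / 6 = 30/6 = 5
  mean(Y) = (4 + 9 + 9 + 6 + 4 + 9) / 6 = 41/6 = 6.8333
  x̄ = (5, 6.8333),  deviation x̄ - mu_0 = (5, 6.8333) - (3, 8) = (2, -1.1667).

Step 2 — sample covariance matrix, S[i,j] = (1/(n-1)) · Σ_k (x_{k,i} - mean_i) · (x_{k,j} - mean_j), divisor n-1 = 5:
  S[X,X] = ((0)·(0) + (3)·(3) + (3)·(3) + (-3)·(-3) + (-4)·(-4) + (1)·(1)) / 5 = 44/5 = 8.8
  S[X,Y] = ((0)·(-2.8333) + (3)·(2.1667) + (3)·(2.1667) + (-3)·(-0.8333) + (-4)·(-2.8333) + (1)·(2.1667)) / 5 = 29/5 = 5.8
  S[Y,Y] = ((-2.8333)·(-2.8333) + (2.1667)·(2.1667) + (2.1667)·(2.1667) + (-0.8333)·(-0.8333) + (-2.8333)·(-2.8333) + (2.1667)·(2.1667)) / 5 = 30.8333/5 = 6.1667
  S = [[8.8, 5.8],
 [5.8, 6.1667]].

Step 3 — invert S. det(S) = 8.8·6.1667 - (5.8)² = 20.6267.
  S^{-1} = (1/det) · [[d, -b], [-b, a]] = [[0.299, -0.2812],
 [-0.2812, 0.4266]].

Step 4 — quadratic form (x̄ - mu_0)^T · S^{-1} · (x̄ - mu_0):
  S^{-1} · (x̄ - mu_0) = (0.926, -1.0601),
  (x̄ - mu_0)^T · [...] = (2)·(0.926) + (-1.1667)·(-1.0601) = 3.0888.

Step 5 — scale by n: T² = 6 · 3.0888 = 18.5326.

T² ≈ 18.5326


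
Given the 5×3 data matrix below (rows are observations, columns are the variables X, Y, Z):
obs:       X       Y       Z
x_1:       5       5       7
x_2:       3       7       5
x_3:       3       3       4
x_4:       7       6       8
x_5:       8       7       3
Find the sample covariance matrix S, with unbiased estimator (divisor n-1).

Step 1 — column means:
  mean(X) = (5 + 3 + 3 + 7 + 8) / 5 = 26/5 = 5.2
  mean(Y) = (5 + 7 + 3 + 6 + 7) / 5 = 28/5 = 5.6
  mean(Z) = (7 + 5 + 4 + 8 + 3) / 5 = 27/5 = 5.4

Step 2 — sample covariance S[i,j] = (1/(n-1)) · Σ_k (x_{k,i} - mean_i) · (x_{k,j} - mean_j), with n-1 = 4.
  S[X,X] = ((-0.2)·(-0.2) + (-2.2)·(-2.2) + (-2.2)·(-2.2) + (1.8)·(1.8) + (2.8)·(2.8)) / 4 = 20.8/4 = 5.2
  S[X,Y] = ((-0.2)·(-0.6) + (-2.2)·(1.4) + (-2.2)·(-2.6) + (1.8)·(0.4) + (2.8)·(1.4)) / 4 = 7.4/4 = 1.85
  S[X,Z] = ((-0.2)·(1.6) + (-2.2)·(-0.4) + (-2.2)·(-1.4) + (1.8)·(2.6) + (2.8)·(-2.4)) / 4 = 1.6/4 = 0.4
  S[Y,Y] = ((-0.6)·(-0.6) + (1.4)·(1.4) + (-2.6)·(-2.6) + (0.4)·(0.4) + (1.4)·(1.4)) / 4 = 11.2/4 = 2.8
  S[Y,Z] = ((-0.6)·(1.6) + (1.4)·(-0.4) + (-2.6)·(-1.4) + (0.4)·(2.6) + (1.4)·(-2.4)) / 4 = -0.2/4 = -0.05
  S[Z,Z] = ((1.6)·(1.6) + (-0.4)·(-0.4) + (-1.4)·(-1.4) + (2.6)·(2.6) + (-2.4)·(-2.4)) / 4 = 17.2/4 = 4.3

S is symmetric (S[j,i] = S[i,j]). Assembling:

S = [[5.2, 1.85, 0.4],
 [1.85, 2.8, -0.05],
 [0.4, -0.05, 4.3]]


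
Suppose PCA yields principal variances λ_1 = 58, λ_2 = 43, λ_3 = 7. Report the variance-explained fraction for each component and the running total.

Step 1 — total variance = trace(Sigma) = Σ λ_i = 58 + 43 + 7 = 108.

Step 2 — fraction explained by component i = λ_i / Σ λ:
  PC1: 58/108 = 0.537
  PC2: 43/108 = 0.3981
  PC3: 7/108 = 0.0648

Step 3 — cumulative fraction after k components = (λ_1 + ... + λ_k) / Σ λ:
  k = 1: 58/108 = 0.537
  k = 2: (58 + 43)/108 = 101/108 = 0.9352
  k = 3: (58 + 43 + 7)/108 = 108/108 = 1

Summary (fraction, with percent):

explained: PC1 0.537 (53.7%), PC2 0.3981 (39.81%), PC3 0.0648 (6.48%);  cumulative: 0.537, 0.9352, 1


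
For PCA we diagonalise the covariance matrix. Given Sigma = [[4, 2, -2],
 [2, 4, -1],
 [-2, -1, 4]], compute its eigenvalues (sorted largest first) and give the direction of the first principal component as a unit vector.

Step 1 — characteristic polynomial p(λ) = det(λI - Sigma) = λ³ - tr·λ² + c_1·λ - det, where tr = trace, c_1 = sum of the principal 2×2 minors, det = det(Sigma):
  tr = 4 + 4 + 4 = 12,
  c_1 = (4·4 - (2)²) + (4·4 - (-2)²) + (4·4 - (-1)²) = 12 + 12 + 15 = 39,
  det = 4·(4·4 - (-1)²) - (2)·((2)·4 - (-1)·(-2)) + (-2)·((2)·(-1) - 4·(-2)) = 4·(15) - (2)·(6) + (-2)·(6) = 36.
  So p(λ) = λ³ - 12λ² + 39λ - 36.
Step 2 — look for an integer root (rational root theorem: any rational root is an integer divisor of 36). Testing λ = 3:
  p(3) = 27 - 108 + 117 - 36 = 0  ✓
  Dividing out (λ - 3): p(λ) = (λ - 3)(λ² - 9λ + 12).
Step 3 — remaining eigenvalues from the quadratic λ² - 9λ + 12 = 0:
  Δ = 9² - 4·12 = 81 - 48 = 33,  λ = (9 ± √33)/2 = (9 ± 5.7446)/2 ≈ 7.3723 or 1.6277.
  Sorted: λ_1 = 7.3723,  λ_2 = 3,  λ_3 = 1.6277  (check: sum = 12 = tr ✓).

Step 4 — unit eigenvector for λ_1 ≈ 7.3723: v spans the null space of (Sigma - λ_1 I), whose rows are
  r_1 = (-3.3723, 2, -2),  r_2 = (2, -3.3723, -1),  r_3 = (-2, -1, -3.3723).
  v is orthogonal to every row, so take v ∝ r_1 × r_2 = ((2)·(-1) - (-2)·(-3.3723), (-2)·(2) - (-3.3723)·(-1), (-3.3723)·(-3.3723) - (2)·(2)) ≈ (-8.7446, -7.3723, 7.3723).
  Rescale (multiply by -1 so the first nonzero entry is positive): u = (8.7446, 7.3723, -7.3723).
  ||u|| = √((8.7446)² + (7.3723)² + (-7.3723)²) = √(185.1684) ≈ 13.6077,  v_1 = u/||u|| ≈ (0.6426, 0.5418, -0.5418) (||v_1|| = 1).

λ_1 = 7.3723,  λ_2 = 3,  λ_3 = 1.6277;  v_1 ≈ (0.6426, 0.5418, -0.5418)


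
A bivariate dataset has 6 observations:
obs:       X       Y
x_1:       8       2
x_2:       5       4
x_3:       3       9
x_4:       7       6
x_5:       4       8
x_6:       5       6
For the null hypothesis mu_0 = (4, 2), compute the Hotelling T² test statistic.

Step 1 — sample mean vector:
  mean(X) = (8 + 5 + 3 + 7 + 4 + 5) / 6 = 32/6 = 5.3333
  mean(Y) = (2 + 4 + 9 + 6 + 8 + 6) / 6 = 35/6 = 5.8333
  x̄ = (5.3333, 5.8333),  deviation x̄ - mu_0 = (5.3333, 5.8333) - (4, 2) = (1.3333, 3.8333).

Step 2 — sample covariance matrix, S[i,j] = (1/(n-1)) · Σ_k (x_{k,i} - mean_i) · (x_{k,j} - mean_j), divisor n-1 = 5:
  S[X,X] = ((2.6667)·(2.6667) + (-0.3333)·(-0.3333) + (-2.3333)·(-2.3333) + (1.6667)·(1.6667) + (-1.3333)·(-1.3333) + (-0.3333)·(-0.3333)) / 5 = 17.3333/5 = 3.4667
  S[X,Y] = ((2.6667)·(-3.8333) + (-0.3333)·(-1.8333) + (-2.3333)·(3.1667) + (1.6667)·(0.1667) + (-1.3333)·(2.1667) + (-0.3333)·(0.1667)) / 5 = -19.6667/5 = -3.9333
  S[Y,Y] = ((-3.8333)·(-3.8333) + (-1.8333)·(-1.8333) + (3.1667)·(3.1667) + (0.1667)·(0.1667) + (2.1667)·(2.1667) + (0.1667)·(0.1667)) / 5 = 32.8333/5 = 6.5667
  S = [[3.4667, -3.9333],
 [-3.9333, 6.5667]].

Step 3 — invert S. det(S) = 3.4667·6.5667 - (-3.9333)² = 7.2933.
  S^{-1} = (1/det) · [[d, -b], [-b, a]] = [[0.9004, 0.5393],
 [0.5393, 0.4753]].

Step 4 — quadratic form (x̄ - mu_0)^T · S^{-1} · (x̄ - mu_0):
  S^{-1} · (x̄ - mu_0) = (3.2678, 2.5411),
  (x̄ - mu_0)^T · [...] = (1.3333)·(3.2678) + (3.8333)·(2.5411) = 14.0981.

Step 5 — scale by n: T² = 6 · 14.0981 = 84.5887.

T² ≈ 84.5887


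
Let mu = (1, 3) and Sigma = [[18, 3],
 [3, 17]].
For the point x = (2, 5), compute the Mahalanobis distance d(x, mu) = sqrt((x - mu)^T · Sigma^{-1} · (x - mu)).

Step 1 — centre the observation: (x - mu) = (1, 2).

Step 2 — invert Sigma. det(Sigma) = 18·17 - (3)² = 297.
  Sigma^{-1} = (1/det) · [[d, -b], [-b, a]] = [[0.0572, -0.0101],
 [-0.0101, 0.0606]].

Step 3 — form the quadratic (x - mu)^T · Sigma^{-1} · (x - mu):
  Sigma^{-1} · (x - mu) = (0.037, 0.1111).
  (x - mu)^T · [Sigma^{-1} · (x - mu)] = (1)·(0.037) + (2)·(0.1111) = 0.2593.

Step 4 — take square root: d = √(0.2593) ≈ 0.5092.

d(x, mu) = √(0.2593) ≈ 0.5092


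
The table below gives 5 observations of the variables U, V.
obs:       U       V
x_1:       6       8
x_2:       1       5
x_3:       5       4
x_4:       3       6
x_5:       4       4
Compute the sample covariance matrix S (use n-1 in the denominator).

Step 1 — column means:
  mean(U) = (6 + 1 + 5 + 3 + 4) / 5 = 19/5 = 3.8
  mean(V) = (8 + 5 + 4 + 6 + 4) / 5 = 27/5 = 5.4

Step 2 — sample covariance S[i,j] = (1/(n-1)) · Σ_k (x_{k,i} - mean_i) · (x_{k,j} - mean_j), with n-1 = 4.
  S[U,U] = ((2.2)·(2.2) + (-2.8)·(-2.8) + (1.2)·(1.2) + (-0.8)·(-0.8) + (0.2)·(0.2)) / 4 = 14.8/4 = 3.7
  S[U,V] = ((2.2)·(2.6) + (-2.8)·(-0.4) + (1.2)·(-1.4) + (-0.8)·(0.6) + (0.2)·(-1.4)) / 4 = 4.4/4 = 1.1
  S[V,V] = ((2.6)·(2.6) + (-0.4)·(-0.4) + (-1.4)·(-1.4) + (0.6)·(0.6) + (-1.4)·(-1.4)) / 4 = 11.2/4 = 2.8

S is symmetric (S[j,i] = S[i,j]). Assembling:

S = [[3.7, 1.1],
 [1.1, 2.8]]


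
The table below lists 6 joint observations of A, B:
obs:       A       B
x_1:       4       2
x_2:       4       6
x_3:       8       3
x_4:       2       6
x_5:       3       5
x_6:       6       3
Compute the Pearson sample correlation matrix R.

Step 1 — column means:
  mean(A) = (4 + 4 + 8 + 2 + 3 + 6) / 6 = 27/6 = 4.5
  mean(B) = (2 + 6 + 3 + 6 + 5 + 3) / 6 = 25/6 = 4.1667

Step 2 — sample variances and covariances s[i,j] = (1/(n-1)) · Σ_k (x_{k,i} - mean_i) · (x_{k,j} - mean_j), with n-1 = 5:
  s[A,A] = ((-0.5)·(-0.5) + (-0.5)·(-0.5) + (3.5)·(3.5) + (-2.5)·(-2.5) + (-1.5)·(-1.5) + (1.5)·(1.5)) / 5 = 23.5/5 = 4.7
  s[A,B] = ((-0.5)·(-2.1667) + (-0.5)·(1.8333) + (3.5)·(-1.1667) + (-2.5)·(1.8333) + (-1.5)·(0.8333) + (1.5)·(-1.1667)) / 5 = -11.5/5 = -2.3
  s[B,B] = ((-2.1667)·(-2.1667) + (1.8333)·(1.8333) + (-1.1667)·(-1.1667) + (1.8333)·(1.8333) + (0.8333)·(0.8333) + (-1.1667)·(-1.1667)) / 5 = 14.8333/5 = 2.9667
  Sample standard deviations s_i = √(s[i,i]):
  s(A) = √(4.7) = 2.1679
  s(B) = √(2.9667) = 1.7224

Step 3 — r_{ij} = s_{ij} / (s_i · s_j):
  r[A,A] = 1 (diagonal).
  r[A,B] = -2.3 / (2.1679 · 1.7224) = -2.3 / 3.7341 = -0.6159
  r[B,B] = 1 (diagonal).

R is symmetric with unit diagonal. Assembling:

R = [[1, -0.6159],
 [-0.6159, 1]]


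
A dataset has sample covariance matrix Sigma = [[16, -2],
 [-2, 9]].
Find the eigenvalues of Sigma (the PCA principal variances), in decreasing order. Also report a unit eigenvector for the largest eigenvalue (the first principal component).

Step 1 — characteristic polynomial of 2×2 Sigma:
  det(Sigma - λI) = λ² - trace · λ + det = 0.
  trace = 16 + 9 = 25, det = 16·9 - (-2)² = 140.
Step 2 — discriminant:
  Δ = trace² - 4·det = 625 - 560 = 65.
Step 3 — eigenvalues:
  λ = (trace ± √Δ)/2 = (25 ± 8.0623)/2,
  λ_1 = 16.5311,  λ_2 = 8.4689.

Step 4 — unit eigenvector for λ_1: solve (Sigma - λ_1 I)v = 0. First row:
  (16 - 16.5311)·v_x + (-2)·v_y = 0, i.e. (-0.5311)·v_x + (-2)·v_y = 0,
  so v ∝ (b, λ_1 - a) = (-2, 0.5311); multiply by -1 so the first entry is positive: u = (2, -0.5311).
  ||u|| = √((2)² + (-0.5311)²) = √(4.2821) ≈ 2.0693,
  v_1 = u/||u|| ≈ (0.9665, -0.2567) (||v_1|| = 1).

λ_1 = 16.5311,  λ_2 = 8.4689;  v_1 ≈ (0.9665, -0.2567)


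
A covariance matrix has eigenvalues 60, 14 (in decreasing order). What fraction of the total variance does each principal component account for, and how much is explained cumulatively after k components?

Step 1 — total variance = trace(Sigma) = Σ λ_i = 60 + 14 = 74.

Step 2 — fraction explained by component i = λ_i / Σ λ:
  PC1: 60/74 = 0.8108
  PC2: 14/74 = 0.1892

Step 3 — cumulative fraction after k components = (λ_1 + ... + λ_k) / Σ λ:
  k = 1: 60/74 = 0.8108
  k = 2: (60 + 14)/74 = 74/74 = 1

Summary (fraction, with percent):

explained: PC1 0.8108 (81.08%), PC2 0.1892 (18.92%);  cumulative: 0.8108, 1


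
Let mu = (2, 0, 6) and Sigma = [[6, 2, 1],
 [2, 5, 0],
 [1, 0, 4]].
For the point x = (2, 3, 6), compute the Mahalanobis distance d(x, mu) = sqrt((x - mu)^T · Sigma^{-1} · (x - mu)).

Step 1 — centre the observation: (x - mu) = (0, 3, 0).

Step 2 — invert Sigma (cofactor / det for 3×3, or solve directly):
  Sigma^{-1} = [[0.202, -0.0808, -0.0505],
 [-0.0808, 0.2323, 0.0202],
 [-0.0505, 0.0202, 0.2626]].

Step 3 — form the quadratic (x - mu)^T · Sigma^{-1} · (x - mu):
  Sigma^{-1} · (x - mu) = (-0.2424, 0.697, 0.0606).
  (x - mu)^T · [Sigma^{-1} · (x - mu)] = (0)·(-0.2424) + (3)·(0.697) + (0)·(0.0606) = 2.0909.

Step 4 — take square root: d = √(2.0909) ≈ 1.446.

d(x, mu) = √(2.0909) ≈ 1.446


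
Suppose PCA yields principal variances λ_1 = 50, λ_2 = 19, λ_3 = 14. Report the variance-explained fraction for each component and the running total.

Step 1 — total variance = trace(Sigma) = Σ λ_i = 50 + 19 + 14 = 83.

Step 2 — fraction explained by component i = λ_i / Σ λ:
  PC1: 50/83 = 0.6024
  PC2: 19/83 = 0.2289
  PC3: 14/83 = 0.1687

Step 3 — cumulative fraction after k components = (λ_1 + ... + λ_k) / Σ λ:
  k = 1: 50/83 = 0.6024
  k = 2: (50 + 19)/83 = 69/83 = 0.8313
  k = 3: (50 + 19 + 14)/83 = 83/83 = 1

Summary (fraction, with percent):

explained: PC1 0.6024 (60.24%), PC2 0.2289 (22.89%), PC3 0.1687 (16.87%);  cumulative: 0.6024, 0.8313, 1


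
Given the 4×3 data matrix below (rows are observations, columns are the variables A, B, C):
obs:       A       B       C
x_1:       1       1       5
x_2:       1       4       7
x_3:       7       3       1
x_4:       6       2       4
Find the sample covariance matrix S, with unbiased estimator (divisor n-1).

Step 1 — column means:
  mean(A) = (1 + 1 + 7 + 6) / 4 = 15/4 = 3.75
  mean(B) = (1 + 4 + 3 + 2) / 4 = 10/4 = 2.5
  mean(C) = (5 + 7 + 1 + 4) / 4 = 17/4 = 4.25

Step 2 — sample covariance S[i,j] = (1/(n-1)) · Σ_k (x_{k,i} - mean_i) · (x_{k,j} - mean_j), with n-1 = 3.
  S[A,A] = ((-2.75)·(-2.75) + (-2.75)·(-2.75) + (3.25)·(3.25) + (2.25)·(2.25)) / 3 = 30.75/3 = 10.25
  S[A,B] = ((-2.75)·(-1.5) + (-2.75)·(1.5) + (3.25)·(0.5) + (2.25)·(-0.5)) / 3 = 0.5/3 = 0.1667
  S[A,C] = ((-2.75)·(0.75) + (-2.75)·(2.75) + (3.25)·(-3.25) + (2.25)·(-0.25)) / 3 = -20.75/3 = -6.9167
  S[B,B] = ((-1.5)·(-1.5) + (1.5)·(1.5) + (0.5)·(0.5) + (-0.5)·(-0.5)) / 3 = 5/3 = 1.6667
  S[B,C] = ((-1.5)·(0.75) + (1.5)·(2.75) + (0.5)·(-3.25) + (-0.5)·(-0.25)) / 3 = 1.5/3 = 0.5
  S[C,C] = ((0.75)·(0.75) + (2.75)·(2.75) + (-3.25)·(-3.25) + (-0.25)·(-0.25)) / 3 = 18.75/3 = 6.25

S is symmetric (S[j,i] = S[i,j]). Assembling:

S = [[10.25, 0.1667, -6.9167],
 [0.1667, 1.6667, 0.5],
 [-6.9167, 0.5, 6.25]]
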